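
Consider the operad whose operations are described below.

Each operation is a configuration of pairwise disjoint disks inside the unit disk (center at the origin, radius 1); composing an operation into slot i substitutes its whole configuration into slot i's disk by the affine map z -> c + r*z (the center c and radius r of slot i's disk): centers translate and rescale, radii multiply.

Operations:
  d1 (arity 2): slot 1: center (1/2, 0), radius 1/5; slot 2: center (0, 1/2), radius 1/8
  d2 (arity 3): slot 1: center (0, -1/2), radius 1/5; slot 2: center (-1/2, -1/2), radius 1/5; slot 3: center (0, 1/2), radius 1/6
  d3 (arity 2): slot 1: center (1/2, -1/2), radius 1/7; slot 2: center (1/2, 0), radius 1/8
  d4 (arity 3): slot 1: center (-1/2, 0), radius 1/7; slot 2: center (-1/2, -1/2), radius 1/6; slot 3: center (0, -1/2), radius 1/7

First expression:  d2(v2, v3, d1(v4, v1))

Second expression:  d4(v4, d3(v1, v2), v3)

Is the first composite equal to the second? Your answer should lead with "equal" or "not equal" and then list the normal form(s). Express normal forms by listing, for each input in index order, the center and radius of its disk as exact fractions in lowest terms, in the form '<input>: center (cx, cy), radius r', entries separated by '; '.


not equal — first v1: center (0, 7/12), radius 1/48; v2: center (0, -1/2), radius 1/5; v3: center (-1/2, -1/2), radius 1/5; v4: center (1/12, 1/2), radius 1/30, second v1: center (-5/12, -7/12), radius 1/42; v2: center (-5/12, -1/2), radius 1/48; v3: center (0, -1/2), radius 1/7; v4: center (-1/2, 0), radius 1/7


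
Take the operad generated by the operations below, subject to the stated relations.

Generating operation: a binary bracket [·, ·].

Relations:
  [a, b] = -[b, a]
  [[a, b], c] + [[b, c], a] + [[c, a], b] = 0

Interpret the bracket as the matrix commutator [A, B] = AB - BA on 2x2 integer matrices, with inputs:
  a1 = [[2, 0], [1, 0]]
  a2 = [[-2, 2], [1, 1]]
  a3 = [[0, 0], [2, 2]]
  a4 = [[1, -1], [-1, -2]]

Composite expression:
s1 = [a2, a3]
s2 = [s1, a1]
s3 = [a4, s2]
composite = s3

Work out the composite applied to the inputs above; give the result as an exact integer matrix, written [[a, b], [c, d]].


[[-8, -16], [-8, 8]]

[a2, a3] = [[4, 4], [4, -4]]
[[a2, a3], a1] = [[4, -8], [0, -4]]
[a4, [[a2, a3], a1]] = [[-8, -16], [-8, 8]]


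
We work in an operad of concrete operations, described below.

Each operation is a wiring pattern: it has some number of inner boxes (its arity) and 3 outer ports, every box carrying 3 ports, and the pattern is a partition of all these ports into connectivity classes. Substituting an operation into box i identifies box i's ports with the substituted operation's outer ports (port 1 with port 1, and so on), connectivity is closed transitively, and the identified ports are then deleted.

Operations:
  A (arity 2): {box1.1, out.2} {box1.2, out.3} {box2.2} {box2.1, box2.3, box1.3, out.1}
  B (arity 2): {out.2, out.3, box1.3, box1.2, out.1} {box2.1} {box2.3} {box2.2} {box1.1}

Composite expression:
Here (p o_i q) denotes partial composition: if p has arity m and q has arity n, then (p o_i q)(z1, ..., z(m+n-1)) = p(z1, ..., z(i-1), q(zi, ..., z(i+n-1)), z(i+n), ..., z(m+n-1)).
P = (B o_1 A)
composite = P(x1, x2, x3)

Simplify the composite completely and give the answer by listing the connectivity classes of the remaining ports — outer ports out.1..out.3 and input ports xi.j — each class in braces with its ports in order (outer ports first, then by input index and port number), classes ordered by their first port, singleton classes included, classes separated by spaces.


{out.1, out.2, out.3, x1.1, x1.2} {x1.3, x2.1, x2.3} {x2.2} {x3.1} {x3.2} {x3.3}


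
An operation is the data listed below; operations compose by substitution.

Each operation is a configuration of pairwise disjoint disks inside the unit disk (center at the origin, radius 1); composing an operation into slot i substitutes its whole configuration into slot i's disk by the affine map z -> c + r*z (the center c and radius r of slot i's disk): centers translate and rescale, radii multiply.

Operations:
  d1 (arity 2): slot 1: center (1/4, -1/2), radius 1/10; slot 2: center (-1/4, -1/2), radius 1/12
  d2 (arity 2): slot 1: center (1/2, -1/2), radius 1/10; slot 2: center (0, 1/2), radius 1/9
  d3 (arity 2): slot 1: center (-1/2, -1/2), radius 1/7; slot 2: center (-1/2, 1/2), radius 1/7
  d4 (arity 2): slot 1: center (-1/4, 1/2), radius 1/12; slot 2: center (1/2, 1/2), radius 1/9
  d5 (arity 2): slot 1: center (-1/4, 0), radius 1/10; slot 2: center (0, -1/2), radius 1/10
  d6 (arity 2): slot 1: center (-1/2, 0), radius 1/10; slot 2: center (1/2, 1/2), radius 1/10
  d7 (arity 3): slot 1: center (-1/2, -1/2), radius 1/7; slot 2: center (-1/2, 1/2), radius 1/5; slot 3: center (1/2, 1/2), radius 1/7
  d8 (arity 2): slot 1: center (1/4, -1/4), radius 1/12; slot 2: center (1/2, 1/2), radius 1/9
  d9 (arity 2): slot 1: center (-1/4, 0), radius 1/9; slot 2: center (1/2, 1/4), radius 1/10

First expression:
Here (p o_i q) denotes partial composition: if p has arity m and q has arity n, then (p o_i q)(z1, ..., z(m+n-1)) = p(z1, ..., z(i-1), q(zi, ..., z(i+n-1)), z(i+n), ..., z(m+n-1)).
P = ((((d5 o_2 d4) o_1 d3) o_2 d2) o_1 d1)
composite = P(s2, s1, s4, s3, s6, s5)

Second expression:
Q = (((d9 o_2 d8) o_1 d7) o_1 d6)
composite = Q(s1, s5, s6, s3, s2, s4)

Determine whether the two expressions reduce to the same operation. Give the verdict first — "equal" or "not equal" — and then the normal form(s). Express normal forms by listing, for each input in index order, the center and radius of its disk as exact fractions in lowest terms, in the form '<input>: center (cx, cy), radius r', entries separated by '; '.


In normal form, the first expression is s1: center (-17/56, -2/35), radius 1/840; s2: center (-83/280, -2/35), radius 1/700; s3: center (-3/10, 2/35), radius 1/630; s4: center (-41/140, 3/70), radius 1/700; s5: center (1/20, -9/20), radius 1/90; s6: center (-1/40, -9/20), radius 1/120
In normal form, the second expression is s1: center (-79/252, -1/18), radius 1/630; s2: center (21/40, 9/40), radius 1/120; s3: center (-7/36, 1/18), radius 1/63; s4: center (11/20, 3/10), radius 1/90; s5: center (-25/84, -1/21), radius 1/630; s6: center (-11/36, 1/18), radius 1/45
They disagree, so not equal.

not equal; first: s1: center (-17/56, -2/35), radius 1/840; s2: center (-83/280, -2/35), radius 1/700; s3: center (-3/10, 2/35), radius 1/630; s4: center (-41/140, 3/70), radius 1/700; s5: center (1/20, -9/20), radius 1/90; s6: center (-1/40, -9/20), radius 1/120; second: s1: center (-79/252, -1/18), radius 1/630; s2: center (21/40, 9/40), radius 1/120; s3: center (-7/36, 1/18), radius 1/63; s4: center (11/20, 3/10), radius 1/90; s5: center (-25/84, -1/21), radius 1/630; s6: center (-11/36, 1/18), radius 1/45


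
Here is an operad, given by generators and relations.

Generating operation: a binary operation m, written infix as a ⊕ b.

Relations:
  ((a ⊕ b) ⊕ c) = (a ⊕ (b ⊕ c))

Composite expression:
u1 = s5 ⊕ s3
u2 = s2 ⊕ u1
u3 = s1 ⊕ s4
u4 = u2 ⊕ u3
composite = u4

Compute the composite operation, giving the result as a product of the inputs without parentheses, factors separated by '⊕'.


s2 ⊕ s5 ⊕ s3 ⊕ s1 ⊕ s4

Key point: m is associative — brackets drop, the s-order remains.
(s5 ⊕ s3) spells out as s5 ⊕ s3
(s2 ⊕ (s5 ⊕ s3)) spells out as s2 ⊕ s5 ⊕ s3
(s1 ⊕ s4) spells out as s1 ⊕ s4
((s2 ⊕ (s5 ⊕ s3)) ⊕ (s1 ⊕ s4)) spells out as s2 ⊕ s5 ⊕ s3 ⊕ s1 ⊕ s4


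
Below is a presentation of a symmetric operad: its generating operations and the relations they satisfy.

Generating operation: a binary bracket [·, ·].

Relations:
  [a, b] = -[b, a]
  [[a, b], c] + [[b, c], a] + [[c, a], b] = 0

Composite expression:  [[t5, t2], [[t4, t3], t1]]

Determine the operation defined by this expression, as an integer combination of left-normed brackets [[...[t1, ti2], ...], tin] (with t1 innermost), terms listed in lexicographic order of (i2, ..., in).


[[[[t1, t3], t4], t2], t5] - [[[[t1, t3], t4], t5], t2] - [[[[t1, t4], t3], t2], t5] + [[[[t1, t4], t3], t5], t2]


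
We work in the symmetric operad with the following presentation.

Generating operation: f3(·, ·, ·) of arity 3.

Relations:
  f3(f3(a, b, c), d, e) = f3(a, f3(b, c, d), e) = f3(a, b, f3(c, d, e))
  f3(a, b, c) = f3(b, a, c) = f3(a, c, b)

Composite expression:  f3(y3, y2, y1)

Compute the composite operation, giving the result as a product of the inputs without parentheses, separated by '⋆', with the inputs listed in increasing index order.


y1 ⋆ y2 ⋆ y3

Reordering under f3 is free, so list the y-inputs canonically.
f3(y3, y2, y1) flattens to y3 ⋆ y2 ⋆ y1
reordering the factors by index: y1 ⋆ y2 ⋆ y3


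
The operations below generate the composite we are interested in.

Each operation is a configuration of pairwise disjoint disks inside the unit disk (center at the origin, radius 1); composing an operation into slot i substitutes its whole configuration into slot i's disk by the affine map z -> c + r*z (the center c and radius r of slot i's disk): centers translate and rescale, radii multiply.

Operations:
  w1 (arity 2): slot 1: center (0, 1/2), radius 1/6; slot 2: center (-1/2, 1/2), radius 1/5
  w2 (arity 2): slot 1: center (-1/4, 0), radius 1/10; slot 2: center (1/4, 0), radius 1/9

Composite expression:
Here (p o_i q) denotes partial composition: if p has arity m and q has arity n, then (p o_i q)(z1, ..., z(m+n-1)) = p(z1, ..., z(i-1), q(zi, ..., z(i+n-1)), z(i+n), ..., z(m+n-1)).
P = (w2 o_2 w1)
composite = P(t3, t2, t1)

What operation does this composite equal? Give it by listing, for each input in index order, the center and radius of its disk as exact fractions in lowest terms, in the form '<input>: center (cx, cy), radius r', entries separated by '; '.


t1: center (7/36, 1/18), radius 1/45; t2: center (1/4, 1/18), radius 1/54; t3: center (-1/4, 0), radius 1/10

Nesting under w2 composes maps z -> c + r*z down each t-path.
t3: after 1 affine step, its disk has center (-1/4, 0), radius 1/10
t2: after 2 affine steps, its disk has center (1/4, 1/18), radius 1/54
t1: after 2 affine steps, its disk has center (7/36, 1/18), radius 1/45


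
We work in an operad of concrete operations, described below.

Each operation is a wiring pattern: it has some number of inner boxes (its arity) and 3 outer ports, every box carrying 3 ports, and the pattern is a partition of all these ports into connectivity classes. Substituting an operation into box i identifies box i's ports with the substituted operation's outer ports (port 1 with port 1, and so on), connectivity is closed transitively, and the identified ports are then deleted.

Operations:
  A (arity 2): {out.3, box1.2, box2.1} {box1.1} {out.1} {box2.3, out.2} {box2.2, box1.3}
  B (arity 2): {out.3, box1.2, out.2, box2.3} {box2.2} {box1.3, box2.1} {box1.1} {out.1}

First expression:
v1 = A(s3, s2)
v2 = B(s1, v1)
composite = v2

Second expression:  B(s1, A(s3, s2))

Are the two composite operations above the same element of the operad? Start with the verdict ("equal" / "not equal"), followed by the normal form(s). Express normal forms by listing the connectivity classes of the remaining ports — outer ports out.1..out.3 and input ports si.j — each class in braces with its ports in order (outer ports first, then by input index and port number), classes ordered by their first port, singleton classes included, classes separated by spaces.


equal; the common form is {out.1} {out.2, out.3, s1.2, s2.1, s3.2} {s1.1} {s1.3} {s2.2, s3.3} {s2.3} {s3.1}

The first expression, normalized: {out.1} {out.2, out.3, s1.2, s2.1, s3.2} {s1.1} {s1.3} {s2.2, s3.3} {s2.3} {s3.1}
The second expression, normalized: {out.1} {out.2, out.3, s1.2, s2.1, s3.2} {s1.1} {s1.3} {s2.2, s3.3} {s2.3} {s3.1}
The normal forms match — equal.


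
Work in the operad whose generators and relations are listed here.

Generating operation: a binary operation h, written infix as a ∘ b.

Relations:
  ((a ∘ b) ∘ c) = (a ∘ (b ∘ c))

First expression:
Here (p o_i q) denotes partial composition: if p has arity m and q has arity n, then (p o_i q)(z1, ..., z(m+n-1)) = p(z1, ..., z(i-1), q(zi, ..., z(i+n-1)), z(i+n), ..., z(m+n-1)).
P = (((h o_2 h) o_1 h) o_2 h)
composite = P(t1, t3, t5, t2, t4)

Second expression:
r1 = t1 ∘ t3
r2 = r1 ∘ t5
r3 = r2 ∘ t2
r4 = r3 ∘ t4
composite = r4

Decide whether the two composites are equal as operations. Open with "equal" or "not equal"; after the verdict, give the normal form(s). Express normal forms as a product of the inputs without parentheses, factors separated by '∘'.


The first composite normalizes to t1 ∘ t3 ∘ t5 ∘ t2 ∘ t4
The second composite normalizes to t1 ∘ t3 ∘ t5 ∘ t2 ∘ t4
Identical normal forms: equal.

equal — both sides give t1 ∘ t3 ∘ t5 ∘ t2 ∘ t4


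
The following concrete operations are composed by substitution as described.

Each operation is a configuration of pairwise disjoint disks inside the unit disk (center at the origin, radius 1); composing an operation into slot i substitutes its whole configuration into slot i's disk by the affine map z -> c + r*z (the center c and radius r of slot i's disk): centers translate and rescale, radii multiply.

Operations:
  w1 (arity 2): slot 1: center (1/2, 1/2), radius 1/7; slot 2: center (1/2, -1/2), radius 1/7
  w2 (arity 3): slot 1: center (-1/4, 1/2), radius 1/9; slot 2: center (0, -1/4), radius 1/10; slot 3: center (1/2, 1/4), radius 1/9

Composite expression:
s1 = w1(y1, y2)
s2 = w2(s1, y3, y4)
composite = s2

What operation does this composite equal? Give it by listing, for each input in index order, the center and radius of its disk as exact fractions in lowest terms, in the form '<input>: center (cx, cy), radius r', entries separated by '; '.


y1: center (-7/36, 5/9), radius 1/63; y2: center (-7/36, 4/9), radius 1/63; y3: center (0, -1/4), radius 1/10; y4: center (1/2, 1/4), radius 1/9

Affine substitution under w2: radii multiply and y-centers shift.
input y1: applying the 2 nested substitutions gives center (-7/36, 5/9), radius 1/63
input y2: applying the 2 nested substitutions gives center (-7/36, 4/9), radius 1/63
input y3: applying the 1 nested substitution gives center (0, -1/4), radius 1/10
input y4: applying the 1 nested substitution gives center (1/2, 1/4), radius 1/9


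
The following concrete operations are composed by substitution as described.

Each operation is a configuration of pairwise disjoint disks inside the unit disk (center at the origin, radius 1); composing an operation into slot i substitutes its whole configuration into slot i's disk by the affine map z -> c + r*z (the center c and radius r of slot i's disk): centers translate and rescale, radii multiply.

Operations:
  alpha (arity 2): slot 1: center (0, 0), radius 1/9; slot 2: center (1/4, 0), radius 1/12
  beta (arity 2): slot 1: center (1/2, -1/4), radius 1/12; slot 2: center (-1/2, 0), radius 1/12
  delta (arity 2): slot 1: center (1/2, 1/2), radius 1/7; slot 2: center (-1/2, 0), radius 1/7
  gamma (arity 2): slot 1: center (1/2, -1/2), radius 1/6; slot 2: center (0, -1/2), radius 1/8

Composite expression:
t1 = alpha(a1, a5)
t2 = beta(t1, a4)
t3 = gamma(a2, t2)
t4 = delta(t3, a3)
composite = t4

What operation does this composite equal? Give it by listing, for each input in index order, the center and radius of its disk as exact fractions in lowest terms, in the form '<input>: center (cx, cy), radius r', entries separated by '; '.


a1: center (57/112, 95/224), radius 1/6048; a2: center (4/7, 3/7), radius 1/42; a3: center (-1/2, 0), radius 1/7; a4: center (55/112, 3/7), radius 1/672; a5: center (1369/2688, 95/224), radius 1/8064

Affine substitution under delta: radii multiply and a-centers shift.
a2 passes through 2 substitutions, ending at center (4/7, 3/7), radius 1/42
a1 passes through 4 substitutions, ending at center (57/112, 95/224), radius 1/6048
a5 passes through 4 substitutions, ending at center (1369/2688, 95/224), radius 1/8064
a4 passes through 3 substitutions, ending at center (55/112, 3/7), radius 1/672
a3 passes through 1 substitution, ending at center (-1/2, 0), radius 1/7


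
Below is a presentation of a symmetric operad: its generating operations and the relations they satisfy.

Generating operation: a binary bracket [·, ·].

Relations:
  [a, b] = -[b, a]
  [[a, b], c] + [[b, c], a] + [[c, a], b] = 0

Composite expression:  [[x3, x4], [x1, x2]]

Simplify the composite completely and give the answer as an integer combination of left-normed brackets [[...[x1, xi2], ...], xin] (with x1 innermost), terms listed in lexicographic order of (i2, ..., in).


-[[[x1, x2], x3], x4] + [[[x1, x2], x4], x3]

Antisymmetry and Jacobi reduce to x1-anchored left-normed brackets.
Composite bracket: [[x3, x4], [x1, x2]]
Full expansion: 8 signed words from ab - ba (2^3 = 8).
Keep just the words that open with x1:
  x1x2x3x4 (sign -1) contributes -[[[x1, x2], x3], x4]
  x1x2x4x3 (sign +1) contributes +[[[x1, x2], x4], x3]


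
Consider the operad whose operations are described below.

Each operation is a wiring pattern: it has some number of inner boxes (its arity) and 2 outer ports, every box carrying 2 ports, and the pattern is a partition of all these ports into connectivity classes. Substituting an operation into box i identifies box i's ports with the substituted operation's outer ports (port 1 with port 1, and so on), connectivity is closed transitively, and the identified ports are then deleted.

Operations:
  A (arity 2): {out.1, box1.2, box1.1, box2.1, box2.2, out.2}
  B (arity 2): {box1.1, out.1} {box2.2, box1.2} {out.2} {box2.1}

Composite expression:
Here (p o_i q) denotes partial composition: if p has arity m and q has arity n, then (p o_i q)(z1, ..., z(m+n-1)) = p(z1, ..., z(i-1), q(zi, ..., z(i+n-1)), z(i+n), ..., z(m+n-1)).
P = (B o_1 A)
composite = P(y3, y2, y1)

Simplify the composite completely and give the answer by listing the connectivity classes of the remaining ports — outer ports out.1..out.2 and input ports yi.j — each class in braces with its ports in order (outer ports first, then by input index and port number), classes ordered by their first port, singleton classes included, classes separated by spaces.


Substituting into B glues patterns; closure does the rest.
after A, the pattern on (y3, y2) reads {out.1, out.2, y2.1, y2.2, y3.1, y3.2} (out.j = its outer ports)
after B, the pattern on (y3, y2, y1) reads {out.1, y1.2, y2.1, y2.2, y3.1, y3.2} {out.2} {y1.1} (out.j = its outer ports)

{out.1, y1.2, y2.1, y2.2, y3.1, y3.2} {out.2} {y1.1}


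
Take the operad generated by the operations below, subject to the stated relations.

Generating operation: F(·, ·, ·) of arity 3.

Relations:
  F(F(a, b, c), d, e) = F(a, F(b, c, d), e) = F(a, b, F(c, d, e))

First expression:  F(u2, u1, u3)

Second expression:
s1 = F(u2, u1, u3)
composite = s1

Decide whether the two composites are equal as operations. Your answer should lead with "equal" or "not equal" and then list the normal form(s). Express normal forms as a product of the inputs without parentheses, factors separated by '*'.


In normal form, the first expression is u2 * u1 * u3
In normal form, the second expression is u2 * u1 * u3
The normal forms match — equal.

equal; the common form is u2 * u1 * u3


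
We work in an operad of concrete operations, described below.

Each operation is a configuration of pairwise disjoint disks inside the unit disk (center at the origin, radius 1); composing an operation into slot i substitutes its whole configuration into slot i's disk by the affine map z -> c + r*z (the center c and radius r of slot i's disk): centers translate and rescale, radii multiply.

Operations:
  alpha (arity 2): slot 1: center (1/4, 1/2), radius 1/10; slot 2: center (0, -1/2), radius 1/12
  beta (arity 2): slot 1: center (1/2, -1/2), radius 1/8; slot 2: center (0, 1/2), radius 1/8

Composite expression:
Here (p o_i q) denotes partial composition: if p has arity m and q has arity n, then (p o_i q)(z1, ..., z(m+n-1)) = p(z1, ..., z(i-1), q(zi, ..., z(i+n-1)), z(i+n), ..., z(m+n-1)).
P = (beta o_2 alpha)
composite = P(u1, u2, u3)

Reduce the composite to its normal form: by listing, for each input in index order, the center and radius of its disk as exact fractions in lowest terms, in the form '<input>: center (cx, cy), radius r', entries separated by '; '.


Each u-disk chains the slot maps above it in beta; radii multiply.
input u1: applying the 1 nested substitution gives center (1/2, -1/2), radius 1/8
input u2: applying the 2 nested substitutions gives center (1/32, 9/16), radius 1/80
input u3: applying the 2 nested substitutions gives center (0, 7/16), radius 1/96

u1: center (1/2, -1/2), radius 1/8; u2: center (1/32, 9/16), radius 1/80; u3: center (0, 7/16), radius 1/96


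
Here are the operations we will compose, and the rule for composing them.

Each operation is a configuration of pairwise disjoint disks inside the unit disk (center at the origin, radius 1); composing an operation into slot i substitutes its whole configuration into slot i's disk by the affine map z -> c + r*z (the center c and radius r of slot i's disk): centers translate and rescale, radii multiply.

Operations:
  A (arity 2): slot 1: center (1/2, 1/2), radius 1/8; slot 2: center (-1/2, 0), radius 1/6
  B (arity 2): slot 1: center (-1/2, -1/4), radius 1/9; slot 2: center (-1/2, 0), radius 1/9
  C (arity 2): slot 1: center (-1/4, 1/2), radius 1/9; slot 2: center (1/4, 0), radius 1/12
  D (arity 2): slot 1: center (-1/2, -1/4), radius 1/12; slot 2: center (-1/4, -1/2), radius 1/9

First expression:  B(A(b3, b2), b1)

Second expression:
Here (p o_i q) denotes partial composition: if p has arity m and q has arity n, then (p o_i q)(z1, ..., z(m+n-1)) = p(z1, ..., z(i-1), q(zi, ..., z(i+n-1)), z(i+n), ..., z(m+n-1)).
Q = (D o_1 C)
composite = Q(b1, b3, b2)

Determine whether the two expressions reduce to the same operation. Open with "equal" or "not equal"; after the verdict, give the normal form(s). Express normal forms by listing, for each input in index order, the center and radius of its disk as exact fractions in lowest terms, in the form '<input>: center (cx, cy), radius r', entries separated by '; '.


not equal; first: b1: center (-1/2, 0), radius 1/9; b2: center (-5/9, -1/4), radius 1/54; b3: center (-4/9, -7/36), radius 1/72; second: b1: center (-25/48, -5/24), radius 1/108; b2: center (-1/4, -1/2), radius 1/9; b3: center (-23/48, -1/4), radius 1/144


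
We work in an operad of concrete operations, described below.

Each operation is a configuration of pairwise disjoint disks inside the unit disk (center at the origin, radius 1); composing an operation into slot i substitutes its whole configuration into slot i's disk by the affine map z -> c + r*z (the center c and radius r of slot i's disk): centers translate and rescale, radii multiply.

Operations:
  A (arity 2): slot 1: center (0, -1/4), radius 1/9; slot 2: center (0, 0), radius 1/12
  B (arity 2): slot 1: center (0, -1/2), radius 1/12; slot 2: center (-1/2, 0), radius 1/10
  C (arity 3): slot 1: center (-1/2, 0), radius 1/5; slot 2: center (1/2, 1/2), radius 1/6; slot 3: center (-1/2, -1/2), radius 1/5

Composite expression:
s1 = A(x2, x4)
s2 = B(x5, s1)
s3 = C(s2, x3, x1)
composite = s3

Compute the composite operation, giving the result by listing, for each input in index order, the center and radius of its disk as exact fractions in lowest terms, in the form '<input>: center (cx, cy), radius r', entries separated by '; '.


x1: center (-1/2, -1/2), radius 1/5; x2: center (-3/5, -1/200), radius 1/450; x3: center (1/2, 1/2), radius 1/6; x4: center (-3/5, 0), radius 1/600; x5: center (-1/2, -1/10), radius 1/60

Nesting under C composes maps z -> c + r*z down each x-path.
x5 passes through 2 substitutions, ending at center (-1/2, -1/10), radius 1/60
x2 passes through 3 substitutions, ending at center (-3/5, -1/200), radius 1/450
x4 passes through 3 substitutions, ending at center (-3/5, 0), radius 1/600
x3 passes through 1 substitution, ending at center (1/2, 1/2), radius 1/6
x1 passes through 1 substitution, ending at center (-1/2, -1/2), radius 1/5


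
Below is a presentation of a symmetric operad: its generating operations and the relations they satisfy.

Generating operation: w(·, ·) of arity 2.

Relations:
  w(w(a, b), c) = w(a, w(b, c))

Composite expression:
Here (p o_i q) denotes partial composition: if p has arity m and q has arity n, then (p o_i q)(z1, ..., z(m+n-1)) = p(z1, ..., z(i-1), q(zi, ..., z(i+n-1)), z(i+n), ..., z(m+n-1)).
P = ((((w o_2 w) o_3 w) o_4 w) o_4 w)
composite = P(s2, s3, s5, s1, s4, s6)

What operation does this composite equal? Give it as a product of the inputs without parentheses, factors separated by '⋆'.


s2 ⋆ s3 ⋆ s5 ⋆ s1 ⋆ s4 ⋆ s6

Under associativity of w, the answer is the s's in reading order.
w(s1, s4) spells out as s1 ⋆ s4
w(w(s1, s4), s6) spells out as s1 ⋆ s4 ⋆ s6
w(s5, w(w(s1, s4), s6)) spells out as s5 ⋆ s1 ⋆ s4 ⋆ s6
w(s3, w(s5, w(w(s1, s4), s6))) spells out as s3 ⋆ s5 ⋆ s1 ⋆ s4 ⋆ s6
w(s2, w(s3, w(s5, w(w(s1, s4), s6)))) spells out as s2 ⋆ s3 ⋆ s5 ⋆ s1 ⋆ s4 ⋆ s6


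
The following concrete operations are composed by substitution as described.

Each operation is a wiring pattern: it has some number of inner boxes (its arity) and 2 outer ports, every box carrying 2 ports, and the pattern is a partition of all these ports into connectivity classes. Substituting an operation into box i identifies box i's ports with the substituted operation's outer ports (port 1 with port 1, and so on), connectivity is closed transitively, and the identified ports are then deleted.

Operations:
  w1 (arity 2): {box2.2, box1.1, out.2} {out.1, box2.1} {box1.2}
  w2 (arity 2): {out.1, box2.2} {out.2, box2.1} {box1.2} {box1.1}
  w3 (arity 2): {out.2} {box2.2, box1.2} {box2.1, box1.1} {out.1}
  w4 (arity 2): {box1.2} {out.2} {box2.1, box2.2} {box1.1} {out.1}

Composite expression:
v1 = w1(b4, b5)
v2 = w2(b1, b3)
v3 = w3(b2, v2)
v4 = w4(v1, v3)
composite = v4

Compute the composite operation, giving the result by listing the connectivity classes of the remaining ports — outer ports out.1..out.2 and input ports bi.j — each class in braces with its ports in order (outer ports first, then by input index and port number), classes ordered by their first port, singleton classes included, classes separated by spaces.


{out.1} {out.2} {b1.1} {b1.2} {b2.1, b3.2} {b2.2, b3.1} {b4.1, b5.2} {b4.2} {b5.1}

After gluing at w4, chains via deleted ports link the b-ports.
w1 over (b4, b5) gives {out.1, b5.1} {out.2, b4.1, b5.2} {b4.2}, out.j being that stage's outer ports
w2 over (b1, b3) gives {out.1, b3.2} {out.2, b3.1} {b1.1} {b1.2}, out.j being that stage's outer ports
w3 over (b2, b1, b3) gives {out.1} {out.2} {b1.1} {b1.2} {b2.1, b3.2} {b2.2, b3.1}, out.j being that stage's outer ports
w4 over (b4, b5, b2, b1, b3) gives {out.1} {out.2} {b1.1} {b1.2} {b2.1, b3.2} {b2.2, b3.1} {b4.1, b5.2} {b4.2} {b5.1}, out.j being that stage's outer ports


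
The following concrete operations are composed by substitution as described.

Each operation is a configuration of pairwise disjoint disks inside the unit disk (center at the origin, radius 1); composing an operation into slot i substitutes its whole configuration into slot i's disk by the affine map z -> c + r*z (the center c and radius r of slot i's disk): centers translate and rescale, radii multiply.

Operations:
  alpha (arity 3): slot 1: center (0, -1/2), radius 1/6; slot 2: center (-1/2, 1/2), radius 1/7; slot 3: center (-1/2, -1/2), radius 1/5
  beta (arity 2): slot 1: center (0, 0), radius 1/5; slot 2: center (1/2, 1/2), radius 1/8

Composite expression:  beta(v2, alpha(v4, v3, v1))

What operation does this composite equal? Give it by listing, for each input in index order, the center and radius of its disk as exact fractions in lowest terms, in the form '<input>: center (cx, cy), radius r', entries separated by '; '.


v1: center (7/16, 7/16), radius 1/40; v2: center (0, 0), radius 1/5; v3: center (7/16, 9/16), radius 1/56; v4: center (1/2, 7/16), radius 1/48

Below beta, radii multiply path by path; the v-disk centers shift.
input v2: applying the 1 nested substitution gives center (0, 0), radius 1/5
input v4: applying the 2 nested substitutions gives center (1/2, 7/16), radius 1/48
input v3: applying the 2 nested substitutions gives center (7/16, 9/16), radius 1/56
input v1: applying the 2 nested substitutions gives center (7/16, 7/16), radius 1/40


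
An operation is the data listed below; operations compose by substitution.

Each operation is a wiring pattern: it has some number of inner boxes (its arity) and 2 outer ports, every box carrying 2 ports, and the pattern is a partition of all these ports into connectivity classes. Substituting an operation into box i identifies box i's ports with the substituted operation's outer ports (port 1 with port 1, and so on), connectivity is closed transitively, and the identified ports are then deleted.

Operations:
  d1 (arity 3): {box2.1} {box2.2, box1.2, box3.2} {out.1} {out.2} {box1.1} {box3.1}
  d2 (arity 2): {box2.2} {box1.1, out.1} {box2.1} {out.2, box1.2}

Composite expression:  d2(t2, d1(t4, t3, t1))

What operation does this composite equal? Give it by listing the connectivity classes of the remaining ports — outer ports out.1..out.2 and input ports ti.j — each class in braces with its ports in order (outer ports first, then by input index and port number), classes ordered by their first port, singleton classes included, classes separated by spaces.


{out.1, t2.1} {out.2, t2.2} {t1.1} {t1.2, t3.2, t4.2} {t3.1} {t4.1}

Two ports join when wires chain via d2-identified ports.
after d1, the pattern on (t4, t3, t1) reads {out.1} {out.2} {t1.1} {t1.2, t3.2, t4.2} {t3.1} {t4.1} (out.j = its outer ports)
after d2, the pattern on (t2, t4, t3, t1) reads {out.1, t2.1} {out.2, t2.2} {t1.1} {t1.2, t3.2, t4.2} {t3.1} {t4.1} (out.j = its outer ports)


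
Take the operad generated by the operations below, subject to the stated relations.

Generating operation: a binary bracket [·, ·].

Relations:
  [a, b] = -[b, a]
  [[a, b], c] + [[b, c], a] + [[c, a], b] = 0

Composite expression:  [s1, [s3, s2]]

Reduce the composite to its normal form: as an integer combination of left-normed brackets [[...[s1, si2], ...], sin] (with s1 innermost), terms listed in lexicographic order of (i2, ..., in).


-[[s1, s2], s3] + [[s1, s3], s2]

Expand each bracket as ab - ba; the s1-initial words give the coefficients.
Composite bracket: [s1, [s3, s2]]
Under [a, b] = ab - ba we get 4 signed associative words (2^2 = 4).
Coefficients come from the s1-initial words:
  word s1s2s3 has sign -1, contributing -[[s1, s2], s3]
  word s1s3s2 has sign +1, contributing +[[s1, s3], s2]


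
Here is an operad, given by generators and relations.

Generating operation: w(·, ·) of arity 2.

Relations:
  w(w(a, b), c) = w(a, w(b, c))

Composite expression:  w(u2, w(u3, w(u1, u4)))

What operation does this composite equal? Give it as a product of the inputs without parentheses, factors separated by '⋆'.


All parenthesizations of w agree; list the u-inputs left to right.
w(u1, u4) flattens to u1 ⋆ u4
w(u3, w(u1, u4)) flattens to u3 ⋆ u1 ⋆ u4
w(u2, w(u3, w(u1, u4))) flattens to u2 ⋆ u3 ⋆ u1 ⋆ u4

u2 ⋆ u3 ⋆ u1 ⋆ u4


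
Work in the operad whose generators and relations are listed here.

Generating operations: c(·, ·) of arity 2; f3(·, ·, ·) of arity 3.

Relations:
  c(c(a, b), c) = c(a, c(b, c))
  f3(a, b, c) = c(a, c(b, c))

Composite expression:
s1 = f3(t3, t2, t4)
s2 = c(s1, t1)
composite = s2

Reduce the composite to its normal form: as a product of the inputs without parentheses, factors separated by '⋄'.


All parenthesizations of c agree; list the t-inputs left to right.
f3(t3, t2, t4) linearizes to t3 ⋄ t2 ⋄ t4
c(f3(t3, t2, t4), t1) linearizes to t3 ⋄ t2 ⋄ t4 ⋄ t1

t3 ⋄ t2 ⋄ t4 ⋄ t1


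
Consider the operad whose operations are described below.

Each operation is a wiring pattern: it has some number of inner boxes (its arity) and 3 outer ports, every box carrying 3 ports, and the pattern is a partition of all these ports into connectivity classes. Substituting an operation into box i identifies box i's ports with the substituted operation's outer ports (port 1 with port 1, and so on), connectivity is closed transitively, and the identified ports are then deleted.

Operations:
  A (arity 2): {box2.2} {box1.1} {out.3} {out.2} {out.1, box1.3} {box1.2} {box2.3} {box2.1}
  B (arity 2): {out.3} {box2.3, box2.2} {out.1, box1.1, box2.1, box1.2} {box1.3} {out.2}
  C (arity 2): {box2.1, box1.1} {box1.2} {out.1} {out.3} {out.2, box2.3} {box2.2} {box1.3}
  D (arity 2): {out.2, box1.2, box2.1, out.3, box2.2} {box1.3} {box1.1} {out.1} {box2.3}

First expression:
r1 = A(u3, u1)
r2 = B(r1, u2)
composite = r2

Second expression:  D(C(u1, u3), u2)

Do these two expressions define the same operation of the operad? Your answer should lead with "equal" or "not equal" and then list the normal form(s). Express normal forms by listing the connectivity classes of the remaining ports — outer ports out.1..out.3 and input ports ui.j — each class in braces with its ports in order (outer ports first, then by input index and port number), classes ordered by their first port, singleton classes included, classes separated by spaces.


not equal; the first gives {out.1, u2.1, u3.3} {out.2} {out.3} {u1.1} {u1.2} {u1.3} {u2.2, u2.3} {u3.1} {u3.2} and the second {out.1} {out.2, out.3, u2.1, u2.2, u3.3} {u1.1, u3.1} {u1.2} {u1.3} {u2.3} {u3.2}


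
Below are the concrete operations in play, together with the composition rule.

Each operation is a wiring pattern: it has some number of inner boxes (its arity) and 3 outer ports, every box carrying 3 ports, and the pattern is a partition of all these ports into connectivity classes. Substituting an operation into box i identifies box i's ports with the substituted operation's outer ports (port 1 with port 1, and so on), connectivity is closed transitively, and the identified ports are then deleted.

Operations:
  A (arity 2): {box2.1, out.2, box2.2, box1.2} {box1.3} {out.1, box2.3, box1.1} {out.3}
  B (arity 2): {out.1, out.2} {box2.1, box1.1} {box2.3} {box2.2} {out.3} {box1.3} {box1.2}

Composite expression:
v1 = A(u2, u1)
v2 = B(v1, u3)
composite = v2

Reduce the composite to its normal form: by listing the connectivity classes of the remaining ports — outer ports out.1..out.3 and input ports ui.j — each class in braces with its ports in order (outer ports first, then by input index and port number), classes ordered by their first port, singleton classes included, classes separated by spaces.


Two ports join when wires chain via B-identified ports.
A over (u2, u1) gives {out.1, u1.3, u2.1} {out.2, u1.1, u1.2, u2.2} {out.3} {u2.3}, out.j being that stage's outer ports
B over (u2, u1, u3) gives {out.1, out.2} {out.3} {u1.1, u1.2, u2.2} {u1.3, u2.1, u3.1} {u2.3} {u3.2} {u3.3}, out.j being that stage's outer ports

{out.1, out.2} {out.3} {u1.1, u1.2, u2.2} {u1.3, u2.1, u3.1} {u2.3} {u3.2} {u3.3}


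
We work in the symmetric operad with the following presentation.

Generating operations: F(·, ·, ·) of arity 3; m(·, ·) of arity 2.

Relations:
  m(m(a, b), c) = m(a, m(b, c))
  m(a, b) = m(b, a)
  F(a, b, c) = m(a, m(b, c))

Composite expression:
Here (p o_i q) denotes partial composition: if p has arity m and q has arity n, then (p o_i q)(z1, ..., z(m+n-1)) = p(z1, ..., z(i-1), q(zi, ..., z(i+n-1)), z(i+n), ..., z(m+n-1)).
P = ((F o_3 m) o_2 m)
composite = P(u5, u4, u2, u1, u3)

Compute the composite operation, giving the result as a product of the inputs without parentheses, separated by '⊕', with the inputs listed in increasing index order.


u1 ⊕ u2 ⊕ u3 ⊕ u4 ⊕ u5

Both nesting and order wash out for F; what remains is which u's occur.
m(u4, u2) collapses to u4 ⊕ u2
m(u1, u3) collapses to u1 ⊕ u3
F(u5, m(u4, u2), m(u1, u3)) collapses to u5 ⊕ u4 ⊕ u2 ⊕ u1 ⊕ u3
reordering the factors by index: u1 ⊕ u2 ⊕ u3 ⊕ u4 ⊕ u5


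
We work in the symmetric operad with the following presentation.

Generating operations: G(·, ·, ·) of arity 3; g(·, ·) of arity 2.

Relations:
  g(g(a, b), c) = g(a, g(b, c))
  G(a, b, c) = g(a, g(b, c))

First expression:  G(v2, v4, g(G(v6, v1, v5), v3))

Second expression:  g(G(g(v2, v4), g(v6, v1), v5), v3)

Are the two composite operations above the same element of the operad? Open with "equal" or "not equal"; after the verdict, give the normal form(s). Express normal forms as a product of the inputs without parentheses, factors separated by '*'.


equal: each reduces to v2 * v4 * v6 * v1 * v5 * v3

The first expression reduces to v2 * v4 * v6 * v1 * v5 * v3
The second expression reduces to v2 * v4 * v6 * v1 * v5 * v3
The forms coincide; equal.


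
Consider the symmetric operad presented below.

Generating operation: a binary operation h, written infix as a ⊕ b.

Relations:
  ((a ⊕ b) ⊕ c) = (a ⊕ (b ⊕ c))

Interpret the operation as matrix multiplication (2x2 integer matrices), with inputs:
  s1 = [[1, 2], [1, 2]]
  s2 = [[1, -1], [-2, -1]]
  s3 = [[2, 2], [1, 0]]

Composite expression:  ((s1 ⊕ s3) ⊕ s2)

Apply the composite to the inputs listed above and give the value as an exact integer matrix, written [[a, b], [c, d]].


[[0, -6], [0, -6]]

(s1 ⊕ s3) = [[4, 2], [4, 2]]
((s1 ⊕ s3) ⊕ s2) = [[0, -6], [0, -6]]


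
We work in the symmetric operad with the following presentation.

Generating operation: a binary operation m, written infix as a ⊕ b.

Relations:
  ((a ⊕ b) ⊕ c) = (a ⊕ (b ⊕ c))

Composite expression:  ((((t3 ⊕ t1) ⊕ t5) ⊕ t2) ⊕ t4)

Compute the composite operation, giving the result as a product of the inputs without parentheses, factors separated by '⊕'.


t3 ⊕ t1 ⊕ t5 ⊕ t2 ⊕ t4

Associativity of m dissolves the nesting; only the t-input order survives.
(t3 ⊕ t1) unparenthesizes to t3 ⊕ t1
((t3 ⊕ t1) ⊕ t5) unparenthesizes to t3 ⊕ t1 ⊕ t5
(((t3 ⊕ t1) ⊕ t5) ⊕ t2) unparenthesizes to t3 ⊕ t1 ⊕ t5 ⊕ t2
((((t3 ⊕ t1) ⊕ t5) ⊕ t2) ⊕ t4) unparenthesizes to t3 ⊕ t1 ⊕ t5 ⊕ t2 ⊕ t4


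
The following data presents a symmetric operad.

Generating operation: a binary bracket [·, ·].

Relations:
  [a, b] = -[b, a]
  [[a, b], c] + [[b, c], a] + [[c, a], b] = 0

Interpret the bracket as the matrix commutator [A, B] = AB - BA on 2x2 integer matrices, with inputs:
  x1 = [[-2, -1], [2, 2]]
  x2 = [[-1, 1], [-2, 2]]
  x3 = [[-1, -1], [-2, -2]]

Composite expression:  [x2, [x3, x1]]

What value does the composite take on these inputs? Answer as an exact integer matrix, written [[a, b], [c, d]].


[[-4, 23], [34, 4]]


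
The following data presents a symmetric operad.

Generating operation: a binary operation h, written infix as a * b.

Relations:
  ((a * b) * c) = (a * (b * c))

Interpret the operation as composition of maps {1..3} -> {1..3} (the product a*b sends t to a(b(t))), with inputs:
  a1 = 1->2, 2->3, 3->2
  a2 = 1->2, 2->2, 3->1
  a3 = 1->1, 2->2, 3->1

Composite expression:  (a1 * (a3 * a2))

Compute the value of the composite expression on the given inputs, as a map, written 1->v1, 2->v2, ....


(a3 * a2) = 1->2, 2->2, 3->1
(a1 * (a3 * a2)) = 1->3, 2->3, 3->2

1->3, 2->3, 3->2


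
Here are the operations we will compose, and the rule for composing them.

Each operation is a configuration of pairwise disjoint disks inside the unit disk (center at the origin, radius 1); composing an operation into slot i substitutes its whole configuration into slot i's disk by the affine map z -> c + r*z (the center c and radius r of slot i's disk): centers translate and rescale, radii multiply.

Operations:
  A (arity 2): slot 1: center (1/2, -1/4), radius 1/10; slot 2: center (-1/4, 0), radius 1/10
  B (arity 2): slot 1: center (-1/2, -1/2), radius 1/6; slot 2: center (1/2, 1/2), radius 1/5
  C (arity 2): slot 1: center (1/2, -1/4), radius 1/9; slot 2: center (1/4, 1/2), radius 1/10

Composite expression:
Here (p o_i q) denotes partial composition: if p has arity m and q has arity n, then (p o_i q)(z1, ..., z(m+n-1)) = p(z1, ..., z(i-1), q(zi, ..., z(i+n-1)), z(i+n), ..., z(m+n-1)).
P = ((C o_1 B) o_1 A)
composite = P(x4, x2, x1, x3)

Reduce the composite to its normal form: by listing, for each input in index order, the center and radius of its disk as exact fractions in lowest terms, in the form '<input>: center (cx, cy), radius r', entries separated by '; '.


Affine substitution under C: radii multiply and x-centers shift.
for x4, the 3-step affine chain lands on center (49/108, -67/216), radius 1/540
for x2, the 3-step affine chain lands on center (95/216, -11/36), radius 1/540
for x1, the 2-step affine chain lands on center (5/9, -7/36), radius 1/45
for x3, the 1-step affine chain lands on center (1/4, 1/2), radius 1/10

x1: center (5/9, -7/36), radius 1/45; x2: center (95/216, -11/36), radius 1/540; x3: center (1/4, 1/2), radius 1/10; x4: center (49/108, -67/216), radius 1/540
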